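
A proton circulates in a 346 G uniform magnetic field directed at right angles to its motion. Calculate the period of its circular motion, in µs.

The cyclotron period is independent of speed: T = 2πm/(qB).
T = 2π(1.67×10^-27) / [(1×1.60×10^-19)(0.0346)] = 1.90×10^-6 s.

T ≈ 1.90 µs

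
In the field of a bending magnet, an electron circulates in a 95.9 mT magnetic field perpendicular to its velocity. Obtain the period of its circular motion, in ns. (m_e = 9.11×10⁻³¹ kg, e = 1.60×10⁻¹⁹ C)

The cyclotron period is independent of speed: T = 2πm/(qB).
T = 2π(9.11×10^-31) / [(1×1.60×10^-19)(0.0959)] = 3.73×10^-10 s.

T ≈ 0.373 ns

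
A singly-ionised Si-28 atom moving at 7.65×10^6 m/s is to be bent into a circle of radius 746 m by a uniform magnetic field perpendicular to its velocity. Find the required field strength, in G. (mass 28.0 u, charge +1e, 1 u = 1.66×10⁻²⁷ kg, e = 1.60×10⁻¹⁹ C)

B ≈ 29.8 G

qvB = mv²/r gives B = mv/(qr).
B = (4.65×10^-26)(7.65×10^6) / [(1×1.60×10^-19)(746)] = 2.98×10^-3 T.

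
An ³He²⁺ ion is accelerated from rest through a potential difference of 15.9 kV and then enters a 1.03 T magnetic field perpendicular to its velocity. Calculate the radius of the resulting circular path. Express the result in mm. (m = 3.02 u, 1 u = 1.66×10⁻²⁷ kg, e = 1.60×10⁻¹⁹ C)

r ≈ 21.7 mm

The kinetic energy gained is K = qV = (2×1.60×10^-19)(1.59×10^4) = 5.09×10^-15 J.
v = √(2K/m) = 1.42×10^6 m/s.
r = mv/(qB) = (5.01×10^-27)(1.42×10^6) / [(2×1.60×10^-19)(1.03)] = 0.0217 m.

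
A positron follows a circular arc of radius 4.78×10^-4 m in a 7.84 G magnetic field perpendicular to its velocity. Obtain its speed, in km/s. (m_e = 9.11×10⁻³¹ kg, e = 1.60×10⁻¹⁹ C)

v ≈ 65.8 km/s

From qvB = mv²/r, v = qBr/m.
v = (1×1.60×10^-19)(7.84×10^-4)(4.78×10^-4) / (9.11×10^-31) = 6.58×10^4 m/s.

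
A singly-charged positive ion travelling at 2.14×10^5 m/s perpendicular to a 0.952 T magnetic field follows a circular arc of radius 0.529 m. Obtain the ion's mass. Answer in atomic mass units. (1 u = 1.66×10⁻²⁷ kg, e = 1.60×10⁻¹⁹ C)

m ≈ 227 u

qvB = mv²/r ⇒ m = qBr/v.
m = (1×1.60×10^-19)(0.952)(0.529) / (2.14×10^5) = 3.77×10^-25 kg = 227 u.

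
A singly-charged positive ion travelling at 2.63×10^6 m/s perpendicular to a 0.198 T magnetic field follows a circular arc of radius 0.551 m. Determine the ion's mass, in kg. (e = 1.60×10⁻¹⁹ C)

m ≈ 6.64×10^-27 kg

qvB = mv²/r ⇒ m = qBr/v.
m = (1×1.60×10^-19)(0.198)(0.551) / (2.63×10^6) = 6.64×10^-27 kg.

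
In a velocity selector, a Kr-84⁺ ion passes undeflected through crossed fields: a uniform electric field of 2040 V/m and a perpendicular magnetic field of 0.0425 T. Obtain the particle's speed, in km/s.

v ≈ 48.0 km/s

For zero net force, qE = qvB, so v = E/B.
v = (2040) / (0.0425) = 4.80×10^4 m/s.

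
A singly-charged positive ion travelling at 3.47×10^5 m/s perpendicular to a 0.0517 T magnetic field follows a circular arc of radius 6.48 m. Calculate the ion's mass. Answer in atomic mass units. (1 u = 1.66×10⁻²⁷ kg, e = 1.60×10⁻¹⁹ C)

m ≈ 93.1 u

qvB = mv²/r ⇒ m = qBr/v.
m = (1×1.60×10^-19)(0.0517)(6.48) / (3.47×10^5) = 1.54×10^-25 kg = 93.1 u.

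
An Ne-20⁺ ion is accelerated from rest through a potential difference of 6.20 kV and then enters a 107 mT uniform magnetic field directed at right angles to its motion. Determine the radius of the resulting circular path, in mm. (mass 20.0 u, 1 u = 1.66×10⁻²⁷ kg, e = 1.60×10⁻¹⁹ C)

r ≈ 474 mm

The kinetic energy gained is K = qV = (1×1.60×10^-19)(6200) = 9.92×10^-16 J.
v = √(2K/m) = 2.44×10^5 m/s.
r = mv/(qB) = (3.32×10^-26)(2.44×10^5) / [(1×1.60×10^-19)(0.107)] = 0.474 m.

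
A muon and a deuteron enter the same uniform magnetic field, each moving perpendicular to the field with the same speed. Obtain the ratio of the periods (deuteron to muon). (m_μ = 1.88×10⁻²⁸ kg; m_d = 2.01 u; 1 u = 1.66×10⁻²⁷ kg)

T = 2πm/(qB) is independent of speed, so T₂/T₁ = (m₂/q₂)/(m₁/q₁).
T_{deuteron}/T_{muon} = (3.34×10^-27/1e) / (1.88×10^-28/1e) = 17.7.

ratio ≈ 17.7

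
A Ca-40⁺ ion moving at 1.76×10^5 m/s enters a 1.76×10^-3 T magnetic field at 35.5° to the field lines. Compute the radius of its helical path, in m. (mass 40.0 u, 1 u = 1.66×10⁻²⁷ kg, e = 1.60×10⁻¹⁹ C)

Only the perpendicular component v⊥ = v sin35.5° = 1.02×10^5 m/s is bent by the field.
r = m v⊥ /(qB) = (6.64×10^-26)(1.02×10^5) / [(1×1.60×10^-19)(1.76×10^-3)] = 24.1 m.

r ≈ 24.1 m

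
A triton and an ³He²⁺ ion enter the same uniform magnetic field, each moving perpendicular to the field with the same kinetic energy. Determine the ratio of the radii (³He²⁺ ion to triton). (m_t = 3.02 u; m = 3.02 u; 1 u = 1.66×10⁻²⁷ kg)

ratio ≈ 0.500

r = √(2mK)/(qB) ⇒ at equal K, r ∝ √m/q.
r_{³He²⁺ ion}/r_{triton} = 0.500.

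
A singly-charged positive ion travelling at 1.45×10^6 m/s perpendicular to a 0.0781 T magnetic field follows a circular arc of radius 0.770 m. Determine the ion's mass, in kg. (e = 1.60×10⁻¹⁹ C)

qvB = mv²/r ⇒ m = qBr/v.
m = (1×1.60×10^-19)(0.0781)(0.770) / (1.45×10^6) = 6.64×10^-27 kg.

m ≈ 6.64×10^-27 kg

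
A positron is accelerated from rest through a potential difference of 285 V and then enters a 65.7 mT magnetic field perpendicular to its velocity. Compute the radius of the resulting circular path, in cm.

The kinetic energy gained is K = qV = (1×1.60×10^-19)(285) = 4.56×10^-17 J.
v = √(2K/m) = 1.00×10^7 m/s.
r = mv/(qB) = (9.11×10^-31)(1.00×10^7) / [(1×1.60×10^-19)(0.0657)] = 8.67×10^-4 m.

r ≈ 0.0867 cm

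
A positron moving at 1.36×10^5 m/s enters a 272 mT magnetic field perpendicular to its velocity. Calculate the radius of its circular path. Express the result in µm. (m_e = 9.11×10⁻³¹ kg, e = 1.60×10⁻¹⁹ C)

The magnetic force provides the centripetal force: qvB = mv²/r, so r = mv/(qB).
r = (9.11×10^-31 kg)(1.36×10^5 m/s) / [(1×1.60×10^-19 C)(0.272 T)] = 2.85×10^-6 m.

r ≈ 2.85 µm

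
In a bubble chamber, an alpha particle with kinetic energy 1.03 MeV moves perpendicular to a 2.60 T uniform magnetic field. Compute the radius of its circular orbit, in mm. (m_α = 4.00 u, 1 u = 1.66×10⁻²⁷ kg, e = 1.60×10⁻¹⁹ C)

Convert the energy: K = 1.03 MeV = 1.65×10^-13 J.
v = √(2K/m) = √(2·1.65×10^-13/6.64×10^-27) = 7.05×10^6 m/s.
r = mv/(qB) = (6.64×10^-27)(7.05×10^6) / [(2×1.60×10^-19)(2.60)] = 0.0562 m.

r ≈ 56.2 mm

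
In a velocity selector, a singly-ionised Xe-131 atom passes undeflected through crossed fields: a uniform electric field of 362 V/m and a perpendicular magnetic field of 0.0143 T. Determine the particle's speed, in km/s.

v ≈ 25.3 km/s

For zero net force, qE = qvB, so v = E/B.
v = (362) / (0.0143) = 2.53×10^4 m/s.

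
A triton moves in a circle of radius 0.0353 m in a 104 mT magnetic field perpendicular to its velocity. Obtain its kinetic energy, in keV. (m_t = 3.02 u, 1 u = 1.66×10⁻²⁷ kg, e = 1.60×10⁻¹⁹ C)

v = qBr/m = (1×1.60×10^-19)(0.104)(0.0353) / (5.01×10^-27) = 1.17×10^5 m/s.
K = ½mv² = 0.5·(5.01×10^-27)·(1.17×10^5)² = 3.44×10^-17 J = 0.215 keV.

K ≈ 0.215 keV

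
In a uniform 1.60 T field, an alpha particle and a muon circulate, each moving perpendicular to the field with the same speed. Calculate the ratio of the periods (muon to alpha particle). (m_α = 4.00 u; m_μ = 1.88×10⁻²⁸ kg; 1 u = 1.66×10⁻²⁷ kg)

ratio ≈ 0.0566

T = 2πm/(qB) is independent of speed, so T₂/T₁ = (m₂/q₂)/(m₁/q₁).
T_{muon}/T_{alpha particle} = (1.88×10^-28/1e) / (6.64×10^-27/2e) = 0.0566.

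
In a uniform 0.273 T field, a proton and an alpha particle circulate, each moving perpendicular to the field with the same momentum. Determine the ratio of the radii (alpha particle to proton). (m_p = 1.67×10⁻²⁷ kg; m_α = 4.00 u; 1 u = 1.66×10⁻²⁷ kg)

ratio ≈ 0.500

r = p/(qB) ⇒ at equal p, r ∝ 1/q.
r_{alpha particle}/r_{proton} = 0.500.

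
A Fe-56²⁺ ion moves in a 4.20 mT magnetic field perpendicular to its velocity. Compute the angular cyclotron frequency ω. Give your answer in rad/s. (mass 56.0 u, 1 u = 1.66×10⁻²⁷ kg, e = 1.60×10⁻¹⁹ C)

ω ≈ 1.45×10^4 rad/s

ω = qB/m = (2×1.60×10^-19)(4.20×10^-3) / (9.30×10^-26) = 1.45×10^4 rad/s.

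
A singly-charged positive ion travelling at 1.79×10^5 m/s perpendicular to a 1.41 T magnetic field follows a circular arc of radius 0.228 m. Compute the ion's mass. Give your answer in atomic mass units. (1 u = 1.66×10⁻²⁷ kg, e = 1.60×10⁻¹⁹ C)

m ≈ 173 u

qvB = mv²/r ⇒ m = qBr/v.
m = (1×1.60×10^-19)(1.41)(0.228) / (1.79×10^5) = 2.87×10^-25 kg = 173 u.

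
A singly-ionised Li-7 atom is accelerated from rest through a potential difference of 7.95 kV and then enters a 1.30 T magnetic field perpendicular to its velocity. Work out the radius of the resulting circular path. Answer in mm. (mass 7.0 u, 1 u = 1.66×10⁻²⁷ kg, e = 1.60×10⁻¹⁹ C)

r ≈ 26.1 mm

The kinetic energy gained is K = qV = (1×1.60×10^-19)(7950) = 1.27×10^-15 J.
v = √(2K/m) = 4.68×10^5 m/s.
r = mv/(qB) = (1.16×10^-26)(4.68×10^5) / [(1×1.60×10^-19)(1.30)] = 0.0261 m.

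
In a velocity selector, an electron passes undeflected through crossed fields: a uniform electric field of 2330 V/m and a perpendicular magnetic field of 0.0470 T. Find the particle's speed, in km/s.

For zero net force, qE = qvB, so v = E/B.
v = (2330) / (0.0470) = 4.96×10^4 m/s.

v ≈ 49.6 km/s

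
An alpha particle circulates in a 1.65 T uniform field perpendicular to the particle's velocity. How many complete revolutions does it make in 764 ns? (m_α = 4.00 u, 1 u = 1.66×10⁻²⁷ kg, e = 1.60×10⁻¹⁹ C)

T = 2πm/(qB) = 2π(6.64×10^-27) / [(2×1.60×10^-19)(1.65)] = 7.9016×10^-8 s.
N = t/T = 7.64×10^-7 / 7.9016×10^-8 ≈ 9.67, so 9 complete revolutions.

N = 9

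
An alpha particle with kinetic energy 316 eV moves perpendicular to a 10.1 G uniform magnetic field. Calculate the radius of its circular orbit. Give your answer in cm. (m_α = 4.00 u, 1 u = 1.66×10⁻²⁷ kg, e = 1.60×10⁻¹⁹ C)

r ≈ 254 cm

Convert the energy: K = 316 eV = 5.06×10^-17 J.
v = √(2K/m) = √(2·5.06×10^-17/6.64×10^-27) = 1.23×10^5 m/s.
r = mv/(qB) = (6.64×10^-27)(1.23×10^5) / [(2×1.60×10^-19)(1.01×10^-3)] = 2.54 m.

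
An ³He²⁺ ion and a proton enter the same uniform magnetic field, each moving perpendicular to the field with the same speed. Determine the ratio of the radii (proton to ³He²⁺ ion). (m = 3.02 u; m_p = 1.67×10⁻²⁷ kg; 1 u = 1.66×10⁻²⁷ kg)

ratio ≈ 0.666

r = mv/(qB) ⇒ at equal v, r ∝ m/q.
r_{proton}/r_{³He²⁺ ion} = 0.666.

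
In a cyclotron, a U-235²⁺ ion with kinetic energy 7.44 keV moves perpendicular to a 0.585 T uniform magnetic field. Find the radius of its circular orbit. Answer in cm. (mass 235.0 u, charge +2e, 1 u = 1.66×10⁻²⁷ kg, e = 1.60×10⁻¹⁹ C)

Convert the energy: K = 7.44 keV = 1.19×10^-15 J.
v = √(2K/m) = √(2·1.19×10^-15/3.90×10^-25) = 7.81×10^4 m/s.
r = mv/(qB) = (3.90×10^-25)(7.81×10^4) / [(2×1.60×10^-19)(0.585)] = 0.163 m.

r ≈ 16.3 cm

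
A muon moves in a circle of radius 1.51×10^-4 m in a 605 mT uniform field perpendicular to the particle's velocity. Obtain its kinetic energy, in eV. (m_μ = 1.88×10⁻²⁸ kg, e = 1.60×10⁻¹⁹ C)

K ≈ 3.55 eV

v = qBr/m = (1×1.60×10^-19)(0.605)(1.51×10^-4) / (1.88×10^-28) = 7.77×10^4 m/s.
K = ½mv² = 0.5·(1.88×10^-28)·(7.77×10^4)² = 5.68×10^-19 J = 3.55 eV.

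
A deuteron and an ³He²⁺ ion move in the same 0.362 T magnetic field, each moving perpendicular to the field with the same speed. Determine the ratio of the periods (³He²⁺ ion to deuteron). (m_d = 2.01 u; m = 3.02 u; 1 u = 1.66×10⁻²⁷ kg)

ratio ≈ 0.751

T = 2πm/(qB) is independent of speed, so T₂/T₁ = (m₂/q₂)/(m₁/q₁).
T_{³He²⁺ ion}/T_{deuteron} = (5.01×10^-27/2e) / (3.34×10^-27/1e) = 0.751.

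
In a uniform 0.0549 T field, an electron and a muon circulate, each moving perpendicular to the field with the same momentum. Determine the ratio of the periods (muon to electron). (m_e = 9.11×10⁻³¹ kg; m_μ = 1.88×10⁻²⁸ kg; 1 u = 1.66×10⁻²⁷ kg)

ratio ≈ 206

T = 2πm/(qB) is independent of speed, so T₂/T₁ = (m₂/q₂)/(m₁/q₁).
T_{muon}/T_{electron} = (1.88×10^-28/1e) / (9.11×10^-31/1e) = 206.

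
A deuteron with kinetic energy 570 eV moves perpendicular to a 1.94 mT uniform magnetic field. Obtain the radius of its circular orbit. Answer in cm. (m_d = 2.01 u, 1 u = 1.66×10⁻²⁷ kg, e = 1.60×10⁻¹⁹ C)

r ≈ 251 cm

Convert the energy: K = 570 eV = 9.12×10^-17 J.
v = √(2K/m) = √(2·9.12×10^-17/3.34×10^-27) = 2.34×10^5 m/s.
r = mv/(qB) = (3.34×10^-27)(2.34×10^5) / [(1×1.60×10^-19)(1.94×10^-3)] = 2.51 m.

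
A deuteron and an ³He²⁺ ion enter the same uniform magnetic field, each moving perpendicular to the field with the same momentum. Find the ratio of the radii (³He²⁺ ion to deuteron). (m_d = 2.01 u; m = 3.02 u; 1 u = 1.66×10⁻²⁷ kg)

ratio ≈ 0.500

r = p/(qB) ⇒ at equal p, r ∝ 1/q.
r_{³He²⁺ ion}/r_{deuteron} = 0.500.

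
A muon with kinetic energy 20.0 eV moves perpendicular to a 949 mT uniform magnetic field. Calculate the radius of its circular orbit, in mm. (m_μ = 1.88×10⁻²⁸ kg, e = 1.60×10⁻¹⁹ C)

r ≈ 0.228 mm

Convert the energy: K = 20.0 eV = 3.20×10^-18 J.
v = √(2K/m) = √(2·3.20×10^-18/1.88×10^-28) = 1.85×10^5 m/s.
r = mv/(qB) = (1.88×10^-28)(1.85×10^5) / [(1×1.60×10^-19)(0.949)] = 2.28×10^-4 m.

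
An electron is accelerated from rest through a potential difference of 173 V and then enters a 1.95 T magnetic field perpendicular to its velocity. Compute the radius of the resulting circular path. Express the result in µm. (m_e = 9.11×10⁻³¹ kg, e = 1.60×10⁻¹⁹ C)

The kinetic energy gained is K = qV = (1×1.60×10^-19)(173) = 2.77×10^-17 J.
v = √(2K/m) = 7.80×10^6 m/s.
r = mv/(qB) = (9.11×10^-31)(7.80×10^6) / [(1×1.60×10^-19)(1.95)] = 2.28×10^-5 m.

r ≈ 22.8 µm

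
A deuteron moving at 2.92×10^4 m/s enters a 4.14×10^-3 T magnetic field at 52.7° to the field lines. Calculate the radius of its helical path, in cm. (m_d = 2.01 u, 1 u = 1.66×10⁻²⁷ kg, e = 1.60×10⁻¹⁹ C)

Only the perpendicular component v⊥ = v sin52.7° = 2.32×10^4 m/s is bent by the field.
r = m v⊥ /(qB) = (3.34×10^-27)(2.32×10^4) / [(1×1.60×10^-19)(4.14×10^-3)] = 0.117 m.

r ≈ 11.7 cm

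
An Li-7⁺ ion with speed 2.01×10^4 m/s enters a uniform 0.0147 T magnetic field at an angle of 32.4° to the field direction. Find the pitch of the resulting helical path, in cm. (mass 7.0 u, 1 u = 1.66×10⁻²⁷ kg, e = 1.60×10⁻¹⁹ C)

pitch ≈ 52.7 cm

The velocity component along B is v∥ = v cos32.4° = 1.70×10^4 m/s.
The cyclotron period T = 2πm/(qB) = 3.10×10^-5 s is set by m, q, B alone.
Pitch = v∥·T = (1.70×10^4)(3.10×10^-5) = 0.527 m.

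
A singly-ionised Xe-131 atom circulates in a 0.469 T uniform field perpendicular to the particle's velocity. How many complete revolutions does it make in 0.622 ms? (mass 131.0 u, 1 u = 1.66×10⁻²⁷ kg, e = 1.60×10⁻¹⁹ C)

N = 34

T = 2πm/(qB) = 2π(2.1746×10^-25) / [(1×1.60×10^-19)(0.469)] = 1.8208×10^-5 s.
N = t/T = 6.22×10^-4 / 1.8208×10^-5 ≈ 34.16, so 34 complete revolutions.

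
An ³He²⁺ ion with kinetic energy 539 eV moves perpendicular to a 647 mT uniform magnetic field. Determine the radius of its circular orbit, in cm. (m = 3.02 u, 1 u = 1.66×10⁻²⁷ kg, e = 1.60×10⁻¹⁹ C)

Convert the energy: K = 539 eV = 8.62×10^-17 J.
v = √(2K/m) = √(2·8.62×10^-17/5.01×10^-27) = 1.85×10^5 m/s.
r = mv/(qB) = (5.01×10^-27)(1.85×10^5) / [(2×1.60×10^-19)(0.647)] = 4.49×10^-3 m.

r ≈ 0.449 cm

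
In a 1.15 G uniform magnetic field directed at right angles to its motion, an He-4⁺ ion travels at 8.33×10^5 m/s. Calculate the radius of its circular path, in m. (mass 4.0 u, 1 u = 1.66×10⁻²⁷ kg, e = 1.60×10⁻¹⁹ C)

The magnetic force provides the centripetal force: qvB = mv²/r, so r = mv/(qB).
r = (6.64×10^-27 kg)(8.33×10^5 m/s) / [(1×1.60×10^-19 C)(1.15×10^-4 T)] = 301 m.

r ≈ 301 m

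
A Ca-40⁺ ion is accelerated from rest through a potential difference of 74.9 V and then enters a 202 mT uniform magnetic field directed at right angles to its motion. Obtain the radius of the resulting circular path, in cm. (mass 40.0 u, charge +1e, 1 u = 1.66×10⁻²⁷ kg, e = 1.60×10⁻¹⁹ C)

The kinetic energy gained is K = qV = (1×1.60×10^-19)(74.9) = 1.20×10^-17 J.
v = √(2K/m) = 1.90×10^4 m/s.
r = mv/(qB) = (6.64×10^-26)(1.90×10^4) / [(1×1.60×10^-19)(0.202)] = 0.0390 m.

r ≈ 3.90 cm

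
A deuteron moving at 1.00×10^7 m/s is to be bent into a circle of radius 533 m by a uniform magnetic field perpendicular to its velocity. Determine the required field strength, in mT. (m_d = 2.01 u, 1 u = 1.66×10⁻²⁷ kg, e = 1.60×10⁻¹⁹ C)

B ≈ 0.391 mT

qvB = mv²/r gives B = mv/(qr).
B = (3.34×10^-27)(1.00×10^7) / [(1×1.60×10^-19)(533)] = 3.91×10^-4 T.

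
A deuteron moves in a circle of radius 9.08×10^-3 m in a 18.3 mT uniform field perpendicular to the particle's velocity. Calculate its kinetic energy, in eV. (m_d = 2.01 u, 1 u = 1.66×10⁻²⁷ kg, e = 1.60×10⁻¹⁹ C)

v = qBr/m = (1×1.60×10^-19)(0.0183)(9.08×10^-3) / (3.34×10^-27) = 7970 m/s.
K = ½mv² = 0.5·(3.34×10^-27)·(7970)² = 1.06×10^-19 J = 0.662 eV.

K ≈ 0.662 eV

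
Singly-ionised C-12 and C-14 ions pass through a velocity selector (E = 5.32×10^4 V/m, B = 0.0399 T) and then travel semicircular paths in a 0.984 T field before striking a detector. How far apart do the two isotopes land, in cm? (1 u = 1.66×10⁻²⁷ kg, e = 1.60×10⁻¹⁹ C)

Δd ≈ 5.62 cm

Both emerge at v = E/B₁ = 1.33×10^6 m/s.
r = mv/(qB₂), so r₁ = 0.1687 m and r₂ = 0.1968 m, giving Δr = 0.0281 m.
After a semicircle each ion lands a diameter 2r from the entry slit, so the separation is 2Δr = 0.0562 m.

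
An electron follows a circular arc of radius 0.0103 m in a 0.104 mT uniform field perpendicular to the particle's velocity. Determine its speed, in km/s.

v ≈ 188 km/s

From qvB = mv²/r, v = qBr/m.
v = (1×1.60×10^-19)(1.04×10^-4)(0.0103) / (9.11×10^-31) = 1.88×10^5 m/s.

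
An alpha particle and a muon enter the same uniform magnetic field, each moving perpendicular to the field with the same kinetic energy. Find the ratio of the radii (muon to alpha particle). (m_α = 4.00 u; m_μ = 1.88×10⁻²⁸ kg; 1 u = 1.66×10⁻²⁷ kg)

ratio ≈ 0.337

r = √(2mK)/(qB) ⇒ at equal K, r ∝ √m/q.
r_{muon}/r_{alpha particle} = 0.337.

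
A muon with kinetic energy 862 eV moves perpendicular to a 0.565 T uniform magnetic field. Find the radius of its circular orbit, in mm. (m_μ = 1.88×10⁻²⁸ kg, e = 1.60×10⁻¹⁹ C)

r ≈ 2.52 mm

Convert the energy: K = 862 eV = 1.38×10^-16 J.
v = √(2K/m) = √(2·1.38×10^-16/1.88×10^-28) = 1.21×10^6 m/s.
r = mv/(qB) = (1.88×10^-28)(1.21×10^6) / [(1×1.60×10^-19)(0.565)] = 2.52×10^-3 m.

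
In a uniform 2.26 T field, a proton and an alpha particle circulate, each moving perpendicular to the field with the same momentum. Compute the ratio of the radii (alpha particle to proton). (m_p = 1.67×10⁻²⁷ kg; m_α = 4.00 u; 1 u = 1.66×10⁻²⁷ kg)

r = p/(qB) ⇒ at equal p, r ∝ 1/q.
r_{alpha particle}/r_{proton} = 0.500.

ratio ≈ 0.500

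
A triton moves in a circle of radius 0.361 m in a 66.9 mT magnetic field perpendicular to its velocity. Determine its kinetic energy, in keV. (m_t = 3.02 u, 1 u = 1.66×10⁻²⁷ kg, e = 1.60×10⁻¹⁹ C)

v = qBr/m = (1×1.60×10^-19)(0.0669)(0.361) / (5.01×10^-27) = 7.71×10^5 m/s.
K = ½mv² = 0.5·(5.01×10^-27)·(7.71×10^5)² = 1.49×10^-15 J = 9.31 keV.

K ≈ 9.31 keV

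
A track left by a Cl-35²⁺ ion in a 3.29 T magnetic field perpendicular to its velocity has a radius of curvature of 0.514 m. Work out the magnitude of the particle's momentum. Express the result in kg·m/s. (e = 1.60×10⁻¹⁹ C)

p ≈ 5.41×10^-19 kg·m/s

Since qvB = mv²/r, the momentum p = mv = qBr.
p = (2×1.60×10^-19)(3.29)(0.514) = 5.41×10^-19 kg·m/s.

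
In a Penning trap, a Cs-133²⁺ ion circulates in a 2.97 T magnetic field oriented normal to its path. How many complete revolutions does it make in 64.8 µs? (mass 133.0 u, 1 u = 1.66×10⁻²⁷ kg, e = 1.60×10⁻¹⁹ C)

T = 2πm/(qB) = 2π(2.2078×10^-25) / [(2×1.60×10^-19)(2.97)] = 1.4596×10^-6 s.
N = t/T = 6.48×10^-5 / 1.4596×10^-6 ≈ 44.40, so 44 complete revolutions.

N = 44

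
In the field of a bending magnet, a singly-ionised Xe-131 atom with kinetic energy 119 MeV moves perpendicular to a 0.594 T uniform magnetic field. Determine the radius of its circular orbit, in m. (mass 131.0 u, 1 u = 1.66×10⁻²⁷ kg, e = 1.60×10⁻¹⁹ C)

Convert the energy: K = 119 MeV = 1.90×10^-11 J.
v = √(2K/m) = √(2·1.90×10^-11/2.17×10^-25) = 1.32×10^7 m/s.
r = mv/(qB) = (2.17×10^-25)(1.32×10^7) / [(1×1.60×10^-19)(0.594)] = 30.3 m.

r ≈ 30.3 m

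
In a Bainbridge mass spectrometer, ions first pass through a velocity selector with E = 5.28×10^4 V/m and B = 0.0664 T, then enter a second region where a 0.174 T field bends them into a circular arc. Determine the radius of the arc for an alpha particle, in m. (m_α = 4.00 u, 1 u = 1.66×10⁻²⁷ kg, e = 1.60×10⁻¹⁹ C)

r ≈ 0.0948 m

The selector passes v = E/B = 5.28×10^4/0.0664 = 7.95×10^5 m/s.
In the deflection region, r = mv/(qB₂) = (6.64×10^-27)(7.95×10^5) / [(2×1.60×10^-19)(0.174)] = 0.0948 m.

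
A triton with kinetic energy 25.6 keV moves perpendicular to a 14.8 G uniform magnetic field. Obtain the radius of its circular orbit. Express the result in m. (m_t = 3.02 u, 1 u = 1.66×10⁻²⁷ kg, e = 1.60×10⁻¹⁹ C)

Convert the energy: K = 25.6 keV = 4.10×10^-15 J.
v = √(2K/m) = √(2·4.10×10^-15/5.01×10^-27) = 1.28×10^6 m/s.
r = mv/(qB) = (5.01×10^-27)(1.28×10^6) / [(1×1.60×10^-19)(1.48×10^-3)] = 27.1 m.

r ≈ 27.1 m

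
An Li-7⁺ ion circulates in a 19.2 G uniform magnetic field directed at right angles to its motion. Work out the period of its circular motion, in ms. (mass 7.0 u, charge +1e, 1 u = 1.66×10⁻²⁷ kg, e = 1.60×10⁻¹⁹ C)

The cyclotron period is independent of speed: T = 2πm/(qB).
T = 2π(1.16×10^-26) / [(1×1.60×10^-19)(1.92×10^-3)] = 2.38×10^-4 s.

T ≈ 0.238 ms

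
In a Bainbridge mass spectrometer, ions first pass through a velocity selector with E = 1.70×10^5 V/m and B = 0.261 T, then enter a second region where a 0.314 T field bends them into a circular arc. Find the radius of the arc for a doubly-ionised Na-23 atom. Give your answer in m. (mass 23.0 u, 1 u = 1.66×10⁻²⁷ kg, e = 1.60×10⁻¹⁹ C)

The selector passes v = E/B = 1.70×10^5/0.261 = 6.51×10^5 m/s.
In the deflection region, r = mv/(qB₂) = (3.82×10^-26)(6.51×10^5) / [(2×1.60×10^-19)(0.314)] = 0.247 m.

r ≈ 0.247 m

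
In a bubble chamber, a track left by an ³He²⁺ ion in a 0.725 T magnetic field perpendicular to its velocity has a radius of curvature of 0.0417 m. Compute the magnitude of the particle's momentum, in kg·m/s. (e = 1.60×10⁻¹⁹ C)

Since qvB = mv²/r, the momentum p = mv = qBr.
p = (2×1.60×10^-19)(0.725)(0.0417) = 9.67×10^-21 kg·m/s.

p ≈ 9.67×10^-21 kg·m/s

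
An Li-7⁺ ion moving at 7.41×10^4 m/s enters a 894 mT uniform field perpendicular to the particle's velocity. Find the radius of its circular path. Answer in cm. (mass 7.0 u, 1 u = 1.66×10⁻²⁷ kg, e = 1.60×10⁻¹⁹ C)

r ≈ 0.602 cm

The magnetic force provides the centripetal force: qvB = mv²/r, so r = mv/(qB).
r = (1.16×10^-26 kg)(7.41×10^4 m/s) / [(1×1.60×10^-19 C)(0.894 T)] = 6.02×10^-3 m.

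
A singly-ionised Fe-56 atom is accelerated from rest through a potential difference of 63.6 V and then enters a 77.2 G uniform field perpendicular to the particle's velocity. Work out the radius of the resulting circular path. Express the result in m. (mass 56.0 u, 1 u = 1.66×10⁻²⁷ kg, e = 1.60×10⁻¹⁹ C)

The kinetic energy gained is K = qV = (1×1.60×10^-19)(63.6) = 1.02×10^-17 J.
v = √(2K/m) = 1.48×10^4 m/s.
r = mv/(qB) = (9.30×10^-26)(1.48×10^4) / [(1×1.60×10^-19)(7.72×10^-3)] = 1.11 m.

r ≈ 1.11 m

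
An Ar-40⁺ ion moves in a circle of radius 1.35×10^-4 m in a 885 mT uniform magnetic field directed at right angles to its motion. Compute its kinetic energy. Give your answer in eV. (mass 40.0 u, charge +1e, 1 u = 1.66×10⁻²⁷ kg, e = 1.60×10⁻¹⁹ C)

K ≈ 0.0172 eV

v = qBr/m = (1×1.60×10^-19)(0.885)(1.35×10^-4) / (6.64×10^-26) = 288 m/s.
K = ½mv² = 0.5·(6.64×10^-26)·(288)² = 2.75×10^-21 J = 0.0172 eV.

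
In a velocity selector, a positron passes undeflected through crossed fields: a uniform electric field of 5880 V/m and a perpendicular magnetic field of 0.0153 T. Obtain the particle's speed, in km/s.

v ≈ 384 km/s

For zero net force, qE = qvB, so v = E/B.
v = (5880) / (0.0153) = 3.84×10^5 m/s.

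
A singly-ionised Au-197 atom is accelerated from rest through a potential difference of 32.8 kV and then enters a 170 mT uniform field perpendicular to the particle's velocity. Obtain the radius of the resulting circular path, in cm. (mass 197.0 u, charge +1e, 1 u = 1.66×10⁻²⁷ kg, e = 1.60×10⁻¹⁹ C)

r ≈ 215 cm

The kinetic energy gained is K = qV = (1×1.60×10^-19)(3.28×10^4) = 5.25×10^-15 J.
v = √(2K/m) = 1.79×10^5 m/s.
r = mv/(qB) = (3.27×10^-25)(1.79×10^5) / [(1×1.60×10^-19)(0.170)] = 2.15 m.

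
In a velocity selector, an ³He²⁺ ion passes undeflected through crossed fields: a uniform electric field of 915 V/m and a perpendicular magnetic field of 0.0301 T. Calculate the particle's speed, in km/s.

For zero net force, qE = qvB, so v = E/B.
v = (915) / (0.0301) = 3.04×10^4 m/s.

v ≈ 30.4 km/s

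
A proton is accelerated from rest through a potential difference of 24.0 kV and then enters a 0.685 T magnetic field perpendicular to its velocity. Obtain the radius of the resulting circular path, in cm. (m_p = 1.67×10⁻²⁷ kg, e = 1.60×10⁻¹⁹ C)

r ≈ 3.27 cm

The kinetic energy gained is K = qV = (1×1.60×10^-19)(2.40×10^4) = 3.84×10^-15 J.
v = √(2K/m) = 2.14×10^6 m/s.
r = mv/(qB) = (1.67×10^-27)(2.14×10^6) / [(1×1.60×10^-19)(0.685)] = 0.0327 m.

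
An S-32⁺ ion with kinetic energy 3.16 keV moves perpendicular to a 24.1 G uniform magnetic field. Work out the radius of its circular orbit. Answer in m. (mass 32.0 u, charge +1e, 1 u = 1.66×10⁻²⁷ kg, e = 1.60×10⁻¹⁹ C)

r ≈ 19.0 m

Convert the energy: K = 3.16 keV = 5.06×10^-16 J.
v = √(2K/m) = √(2·5.06×10^-16/5.31×10^-26) = 1.38×10^5 m/s.
r = mv/(qB) = (5.31×10^-26)(1.38×10^5) / [(1×1.60×10^-19)(2.41×10^-3)] = 19.0 m.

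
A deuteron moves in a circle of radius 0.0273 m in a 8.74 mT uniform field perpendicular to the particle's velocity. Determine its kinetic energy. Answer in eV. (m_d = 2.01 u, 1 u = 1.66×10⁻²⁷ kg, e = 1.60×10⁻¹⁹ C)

K ≈ 1.37 eV

v = qBr/m = (1×1.60×10^-19)(8.74×10^-3)(0.0273) / (3.34×10^-27) = 1.14×10^4 m/s.
K = ½mv² = 0.5·(3.34×10^-27)·(1.14×10^4)² = 2.18×10^-19 J = 1.37 eV.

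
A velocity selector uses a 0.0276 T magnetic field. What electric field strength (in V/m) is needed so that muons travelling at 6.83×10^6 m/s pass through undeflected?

E ≈ 1.89×10^5 V/m

qE = qvB ⇒ E = vB = (6.83×10^6)(0.0276) = 1.89×10^5 V/m.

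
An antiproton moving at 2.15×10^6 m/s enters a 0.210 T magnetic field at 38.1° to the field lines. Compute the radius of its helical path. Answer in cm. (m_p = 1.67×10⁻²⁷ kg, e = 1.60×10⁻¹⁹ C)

Only the perpendicular component v⊥ = v sin38.1° = 1.33×10^6 m/s is bent by the field.
r = m v⊥ /(qB) = (1.67×10^-27)(1.33×10^6) / [(1×1.60×10^-19)(0.210)] = 0.0659 m.

r ≈ 6.59 cm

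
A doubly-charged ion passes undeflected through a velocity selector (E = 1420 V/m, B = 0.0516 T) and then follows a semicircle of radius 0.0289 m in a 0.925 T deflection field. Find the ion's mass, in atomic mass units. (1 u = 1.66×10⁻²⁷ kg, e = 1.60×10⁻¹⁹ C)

v = E/B₁ = 2.75×10^4 m/s.
From r = mv/(qB₂), m = qB₂r/v = (2×1.60×10^-19)(0.925)(0.0289) / (2.75×10^4) = 3.11×10^-25 kg.
In atomic mass units: m = 3.11×10^-25 / 1.66×10^-27 = 187 u.

m ≈ 187 u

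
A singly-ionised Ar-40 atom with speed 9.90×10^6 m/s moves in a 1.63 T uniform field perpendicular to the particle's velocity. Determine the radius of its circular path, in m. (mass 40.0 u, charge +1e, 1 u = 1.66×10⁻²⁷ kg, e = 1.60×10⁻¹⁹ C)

r ≈ 2.52 m

The magnetic force provides the centripetal force: qvB = mv²/r, so r = mv/(qB).
r = (6.64×10^-26 kg)(9.90×10^6 m/s) / [(1×1.60×10^-19 C)(1.63 T)] = 2.52 m.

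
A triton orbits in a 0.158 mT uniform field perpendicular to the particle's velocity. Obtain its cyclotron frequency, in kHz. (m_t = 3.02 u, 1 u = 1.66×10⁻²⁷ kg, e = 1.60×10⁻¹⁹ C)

f ≈ 0.803 kHz

f = qB/(2πm) = (1×1.60×10^-19)(1.58×10^-4) / [2π(5.01×10^-27)] = 803 Hz.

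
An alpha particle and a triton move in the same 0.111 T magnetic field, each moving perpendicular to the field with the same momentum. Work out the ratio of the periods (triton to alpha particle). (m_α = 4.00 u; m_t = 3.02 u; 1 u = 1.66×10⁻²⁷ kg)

T = 2πm/(qB) is independent of speed, so T₂/T₁ = (m₂/q₂)/(m₁/q₁).
T_{triton}/T_{alpha particle} = (5.01×10^-27/1e) / (6.64×10^-27/2e) = 1.51.

ratio ≈ 1.51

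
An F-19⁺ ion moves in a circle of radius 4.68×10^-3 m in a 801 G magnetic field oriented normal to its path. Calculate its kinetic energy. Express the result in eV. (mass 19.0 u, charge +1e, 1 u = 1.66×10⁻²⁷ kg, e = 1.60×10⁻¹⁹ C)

v = qBr/m = (1×1.60×10^-19)(0.0801)(4.68×10^-3) / (3.15×10^-26) = 1900 m/s.
K = ½mv² = 0.5·(3.15×10^-26)·(1900)² = 5.70×10^-20 J = 0.356 eV.

K ≈ 0.356 eV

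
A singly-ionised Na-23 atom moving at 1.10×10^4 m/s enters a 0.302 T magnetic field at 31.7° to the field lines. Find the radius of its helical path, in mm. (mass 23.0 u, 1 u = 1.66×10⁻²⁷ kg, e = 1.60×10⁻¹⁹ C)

Only the perpendicular component v⊥ = v sin31.7° = 5780 m/s is bent by the field.
r = m v⊥ /(qB) = (3.82×10^-26)(5780) / [(1×1.60×10^-19)(0.302)] = 4.57×10^-3 m.

r ≈ 4.57 mm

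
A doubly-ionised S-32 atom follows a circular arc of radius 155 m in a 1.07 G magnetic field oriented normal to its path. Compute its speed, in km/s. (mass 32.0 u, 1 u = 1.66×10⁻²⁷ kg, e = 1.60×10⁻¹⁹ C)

From qvB = mv²/r, v = qBr/m.
v = (2×1.60×10^-19)(1.07×10^-4)(155) / (5.31×10^-26) = 9.99×10^4 m/s.

v ≈ 99.9 km/s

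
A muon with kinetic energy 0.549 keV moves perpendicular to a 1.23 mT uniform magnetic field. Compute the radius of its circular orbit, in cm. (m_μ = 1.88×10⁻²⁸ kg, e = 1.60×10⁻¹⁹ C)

Convert the energy: K = 0.549 keV = 8.78×10^-17 J.
v = √(2K/m) = √(2·8.78×10^-17/1.88×10^-28) = 9.67×10^5 m/s.
r = mv/(qB) = (1.88×10^-28)(9.67×10^5) / [(1×1.60×10^-19)(1.23×10^-3)] = 0.923 m.

r ≈ 92.3 cm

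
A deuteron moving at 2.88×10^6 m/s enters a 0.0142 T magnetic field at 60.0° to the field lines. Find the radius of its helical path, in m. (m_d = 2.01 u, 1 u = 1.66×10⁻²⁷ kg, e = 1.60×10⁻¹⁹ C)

r ≈ 3.66 m

Only the perpendicular component v⊥ = v sin60.0° = 2.49×10^6 m/s is bent by the field.
r = m v⊥ /(qB) = (3.34×10^-27)(2.49×10^6) / [(1×1.60×10^-19)(0.0142)] = 3.66 m.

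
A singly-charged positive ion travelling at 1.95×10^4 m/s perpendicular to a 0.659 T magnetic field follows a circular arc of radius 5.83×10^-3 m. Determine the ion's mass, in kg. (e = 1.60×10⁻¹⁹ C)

m ≈ 3.15×10^-26 kg

qvB = mv²/r ⇒ m = qBr/v.
m = (1×1.60×10^-19)(0.659)(5.83×10^-3) / (1.95×10^4) = 3.15×10^-26 kg.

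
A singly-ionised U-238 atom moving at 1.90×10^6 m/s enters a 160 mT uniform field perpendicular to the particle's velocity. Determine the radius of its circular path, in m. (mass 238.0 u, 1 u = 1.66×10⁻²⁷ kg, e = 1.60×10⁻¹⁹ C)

r ≈ 29.3 m

The magnetic force provides the centripetal force: qvB = mv²/r, so r = mv/(qB).
r = (3.95×10^-25 kg)(1.90×10^6 m/s) / [(1×1.60×10^-19 C)(0.160 T)] = 29.3 m.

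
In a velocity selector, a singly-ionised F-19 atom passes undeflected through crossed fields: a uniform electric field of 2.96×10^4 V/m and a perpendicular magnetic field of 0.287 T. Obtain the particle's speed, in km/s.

For zero net force, qE = qvB, so v = E/B.
v = (2.96×10^4) / (0.287) = 1.03×10^5 m/s.

v ≈ 103 km/s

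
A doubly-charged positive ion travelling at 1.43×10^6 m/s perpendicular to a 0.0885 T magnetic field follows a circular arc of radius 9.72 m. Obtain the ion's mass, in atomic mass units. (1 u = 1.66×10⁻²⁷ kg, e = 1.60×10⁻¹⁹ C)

qvB = mv²/r ⇒ m = qBr/v.
m = (2×1.60×10^-19)(0.0885)(9.72) / (1.43×10^6) = 1.92×10^-25 kg = 116 u.

m ≈ 116 u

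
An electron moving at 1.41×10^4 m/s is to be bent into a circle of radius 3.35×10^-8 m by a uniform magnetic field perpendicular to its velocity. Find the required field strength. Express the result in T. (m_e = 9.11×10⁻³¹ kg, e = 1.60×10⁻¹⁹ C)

B ≈ 2.40 T

qvB = mv²/r gives B = mv/(qr).
B = (9.11×10^-31)(1.41×10^4) / [(1×1.60×10^-19)(3.35×10^-8)] = 2.40 T.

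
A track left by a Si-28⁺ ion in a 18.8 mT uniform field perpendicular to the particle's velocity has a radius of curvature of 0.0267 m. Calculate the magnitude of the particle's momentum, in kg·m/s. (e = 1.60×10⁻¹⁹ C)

Since qvB = mv²/r, the momentum p = mv = qBr.
p = (1×1.60×10^-19)(0.0188)(0.0267) = 8.03×10^-23 kg·m/s.

p ≈ 8.03×10^-23 kg·m/s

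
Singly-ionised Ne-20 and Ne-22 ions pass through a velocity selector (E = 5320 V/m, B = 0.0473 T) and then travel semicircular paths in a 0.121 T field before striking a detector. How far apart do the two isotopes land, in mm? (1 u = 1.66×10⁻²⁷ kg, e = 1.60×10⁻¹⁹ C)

Δd ≈ 38.6 mm

Both emerge at v = E/B₁ = 1.12×10^5 m/s.
r = mv/(qB₂), so r₁ = 0.1929 m and r₂ = 0.2122 m, giving Δr = 0.0193 m.
After a semicircle each ion lands a diameter 2r from the entry slit, so the separation is 2Δr = 0.0386 m.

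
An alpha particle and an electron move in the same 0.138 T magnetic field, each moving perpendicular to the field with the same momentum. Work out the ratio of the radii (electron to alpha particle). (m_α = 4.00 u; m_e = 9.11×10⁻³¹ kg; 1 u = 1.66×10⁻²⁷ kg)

ratio ≈ 2.00

r = p/(qB) ⇒ at equal p, r ∝ 1/q.
r_{electron}/r_{alpha particle} = 2.00.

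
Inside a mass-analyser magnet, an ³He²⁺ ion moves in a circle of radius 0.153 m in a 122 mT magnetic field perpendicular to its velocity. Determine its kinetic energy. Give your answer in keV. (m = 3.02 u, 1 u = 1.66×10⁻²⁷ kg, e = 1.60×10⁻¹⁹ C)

v = qBr/m = (2×1.60×10^-19)(0.122)(0.153) / (5.01×10^-27) = 1.19×10^6 m/s.
K = ½mv² = 0.5·(5.01×10^-27)·(1.19×10^6)² = 3.56×10^-15 J = 22.2 keV.

K ≈ 22.2 keV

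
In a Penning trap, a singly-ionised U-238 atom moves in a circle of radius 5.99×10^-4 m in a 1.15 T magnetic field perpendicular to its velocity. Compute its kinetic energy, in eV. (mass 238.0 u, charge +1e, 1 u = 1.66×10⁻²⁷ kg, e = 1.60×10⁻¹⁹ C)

K ≈ 0.0961 eV

v = qBr/m = (1×1.60×10^-19)(1.15)(5.99×10^-4) / (3.95×10^-25) = 279 m/s.
K = ½mv² = 0.5·(3.95×10^-25)·(279)² = 1.54×10^-20 J = 0.0961 eV.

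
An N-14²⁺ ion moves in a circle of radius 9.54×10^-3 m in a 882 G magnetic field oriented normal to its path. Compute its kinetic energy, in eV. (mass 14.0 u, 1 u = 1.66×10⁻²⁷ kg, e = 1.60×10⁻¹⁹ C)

K ≈ 9.75 eV

v = qBr/m = (2×1.60×10^-19)(0.0882)(9.54×10^-3) / (2.32×10^-26) = 1.16×10^4 m/s.
K = ½mv² = 0.5·(2.32×10^-26)·(1.16×10^4)² = 1.56×10^-18 J = 9.75 eV.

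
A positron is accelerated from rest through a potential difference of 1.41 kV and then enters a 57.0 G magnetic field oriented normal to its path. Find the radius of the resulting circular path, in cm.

The kinetic energy gained is K = qV = (1×1.60×10^-19)(1410) = 2.26×10^-16 J.
v = √(2K/m) = 2.23×10^7 m/s.
r = mv/(qB) = (9.11×10^-31)(2.23×10^7) / [(1×1.60×10^-19)(5.70×10^-3)] = 0.0222 m.

r ≈ 2.22 cm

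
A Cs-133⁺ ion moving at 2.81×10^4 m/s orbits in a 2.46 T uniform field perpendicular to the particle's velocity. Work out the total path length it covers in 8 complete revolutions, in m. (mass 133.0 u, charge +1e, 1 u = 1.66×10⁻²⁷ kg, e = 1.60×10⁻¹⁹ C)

L ≈ 0.792 m

r = mv/(qB) = 0.0158 m, so one revolution covers 2πr = 0.0990 m.
In 8 revolutions: L = 8·2πr = 0.792 m.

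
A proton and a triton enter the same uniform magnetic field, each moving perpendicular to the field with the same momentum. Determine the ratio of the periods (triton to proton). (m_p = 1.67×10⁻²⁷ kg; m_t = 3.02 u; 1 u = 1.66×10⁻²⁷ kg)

T = 2πm/(qB) is independent of speed, so T₂/T₁ = (m₂/q₂)/(m₁/q₁).
T_{triton}/T_{proton} = (5.01×10^-27/1e) / (1.67×10^-27/1e) = 3.00.

ratio ≈ 3.00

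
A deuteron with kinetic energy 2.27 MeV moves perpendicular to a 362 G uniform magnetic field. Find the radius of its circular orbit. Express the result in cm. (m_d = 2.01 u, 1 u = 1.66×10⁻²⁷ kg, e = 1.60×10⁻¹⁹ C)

Convert the energy: K = 2.27 MeV = 3.63×10^-13 J.
v = √(2K/m) = √(2·3.63×10^-13/3.34×10^-27) = 1.48×10^7 m/s.
r = mv/(qB) = (3.34×10^-27)(1.48×10^7) / [(1×1.60×10^-19)(0.0362)] = 8.50 m.

r ≈ 850 cm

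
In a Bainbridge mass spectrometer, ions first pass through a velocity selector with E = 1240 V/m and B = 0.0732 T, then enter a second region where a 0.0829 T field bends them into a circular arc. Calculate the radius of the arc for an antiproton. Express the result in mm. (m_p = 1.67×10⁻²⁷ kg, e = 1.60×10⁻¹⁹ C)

r ≈ 2.13 mm

The selector passes v = E/B = 1240/0.0732 = 1.69×10^4 m/s.
In the deflection region, r = mv/(qB₂) = (1.67×10^-27)(1.69×10^4) / [(1×1.60×10^-19)(0.0829)] = 2.13×10^-3 m.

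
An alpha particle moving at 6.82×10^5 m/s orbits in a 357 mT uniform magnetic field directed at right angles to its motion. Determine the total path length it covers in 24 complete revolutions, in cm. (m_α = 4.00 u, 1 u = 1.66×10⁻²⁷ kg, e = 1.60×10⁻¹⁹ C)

r = mv/(qB) = 0.0396 m, so one revolution covers 2πr = 0.249 m.
In 24 revolutions: L = 24·2πr = 5.98 m.

L ≈ 598 cm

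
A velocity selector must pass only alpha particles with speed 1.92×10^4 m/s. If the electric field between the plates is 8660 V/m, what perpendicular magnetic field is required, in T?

qE = qvB ⇒ B = E/v = (8660) / (1.92×10^4) = 0.451 T.

B ≈ 0.451 T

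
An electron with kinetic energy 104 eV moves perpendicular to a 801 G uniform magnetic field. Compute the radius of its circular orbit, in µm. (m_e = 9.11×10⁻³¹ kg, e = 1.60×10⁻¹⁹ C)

r ≈ 430 µm

Convert the energy: K = 104 eV = 1.66×10^-17 J.
v = √(2K/m) = √(2·1.66×10^-17/9.11×10^-31) = 6.04×10^6 m/s.
r = mv/(qB) = (9.11×10^-31)(6.04×10^6) / [(1×1.60×10^-19)(0.0801)] = 4.30×10^-4 m.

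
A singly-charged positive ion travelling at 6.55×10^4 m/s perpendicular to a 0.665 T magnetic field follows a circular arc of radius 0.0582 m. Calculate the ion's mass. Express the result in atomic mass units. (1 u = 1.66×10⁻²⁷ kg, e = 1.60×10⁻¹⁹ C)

m ≈ 57.0 u

qvB = mv²/r ⇒ m = qBr/v.
m = (1×1.60×10^-19)(0.665)(0.0582) / (6.55×10^4) = 9.45×10^-26 kg = 57.0 u.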